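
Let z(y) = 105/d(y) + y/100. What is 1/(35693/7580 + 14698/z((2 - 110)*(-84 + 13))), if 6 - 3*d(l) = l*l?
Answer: 284796204771660/55930716639384161 ≈ 0.0050919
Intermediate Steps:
d(l) = 2 - l²/3 (d(l) = 2 - l*l/3 = 2 - l²/3)
z(y) = 105/(2 - y²/3) + y/100
1/(35693/7580 + 14698/z((2 - 110)*(-84 + 13))) = 1/(35693/7580 + 14698/(((-31500 + ((2 - 110)*(-84 + 13))*(-6 + ((2 - 110)*(-84 + 13))²))/(100*(-6 + ((2 - 110)*(-84 + 13))²))))) = 1/(35693*(1/7580) + 14698/(((-31500 + (-108*(-71))*(-6 + (-108*(-71))²))/(100*(-6 + (-108*(-71))²))))) = 1/(35693/7580 + 14698/(((-31500 + 7668*(-6 + 7668²))/(100*(-6 + 7668²))))) = 1/(35693/7580 + 14698/(((-31500 + 7668*(-6 + 58798224))/(100*(-6 + 58798224))))) = 1/(35693/7580 + 14698/(((1/100)*(-31500 + 7668*58798218)/58798218))) = 1/(35693/7580 + 14698/(((1/100)*(1/58798218)*(-31500 + 450864735624)))) = 1/(35693/7580 + 14698/(((1/100)*(1/58798218)*450864704124))) = 1/(35693/7580 + 14698/(37572058677/489985150)) = 1/(35693/7580 + 14698*(489985150/37572058677)) = 1/(35693/7580 + 7201801734700/37572058677) = 1/(55930716639384161/284796204771660) = 284796204771660/55930716639384161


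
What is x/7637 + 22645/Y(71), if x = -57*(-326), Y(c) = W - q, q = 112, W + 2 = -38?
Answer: -170115401/1160824 ≈ -146.55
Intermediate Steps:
W = -40 (W = -2 - 38 = -40)
Y(c) = -152 (Y(c) = -40 - 1*112 = -40 - 112 = -152)
x = 18582
x/7637 + 22645/Y(71) = 18582/7637 + 22645/(-152) = 18582*(1/7637) + 22645*(-1/152) = 18582/7637 - 22645/152 = -170115401/1160824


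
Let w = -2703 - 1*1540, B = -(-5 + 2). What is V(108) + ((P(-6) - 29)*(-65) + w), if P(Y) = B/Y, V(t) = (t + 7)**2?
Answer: 21799/2 ≈ 10900.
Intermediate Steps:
V(t) = (7 + t)**2
B = 3 (B = -1*(-3) = 3)
w = -4243 (w = -2703 - 1540 = -4243)
P(Y) = 3/Y
V(108) + ((P(-6) - 29)*(-65) + w) = (7 + 108)**2 + ((3/(-6) - 29)*(-65) - 4243) = 115**2 + ((3*(-1/6) - 29)*(-65) - 4243) = 13225 + ((-1/2 - 29)*(-65) - 4243) = 13225 + (-59/2*(-65) - 4243) = 13225 + (3835/2 - 4243) = 13225 - 4651/2 = 21799/2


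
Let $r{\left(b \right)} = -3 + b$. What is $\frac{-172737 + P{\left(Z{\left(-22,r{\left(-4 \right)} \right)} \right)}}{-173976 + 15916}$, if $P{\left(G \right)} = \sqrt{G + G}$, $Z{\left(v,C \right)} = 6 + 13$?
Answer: $\frac{153}{140} - \frac{\sqrt{38}}{158060} \approx 1.0928$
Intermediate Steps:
$Z{\left(v,C \right)} = 19$
$P{\left(G \right)} = \sqrt{2} \sqrt{G}$ ($P{\left(G \right)} = \sqrt{2 G} = \sqrt{2} \sqrt{G}$)
$\frac{-172737 + P{\left(Z{\left(-22,r{\left(-4 \right)} \right)} \right)}}{-173976 + 15916} = \frac{-172737 + \sqrt{2} \sqrt{19}}{-173976 + 15916} = \frac{-172737 + \sqrt{38}}{-158060} = \left(-172737 + \sqrt{38}\right) \left(- \frac{1}{158060}\right) = \frac{153}{140} - \frac{\sqrt{38}}{158060}$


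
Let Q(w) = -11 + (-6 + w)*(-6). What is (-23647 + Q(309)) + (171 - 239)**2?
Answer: -20852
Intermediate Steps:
Q(w) = 25 - 6*w (Q(w) = -11 + (36 - 6*w) = 25 - 6*w)
(-23647 + Q(309)) + (171 - 239)**2 = (-23647 + (25 - 6*309)) + (171 - 239)**2 = (-23647 + (25 - 1854)) + (-68)**2 = (-23647 - 1829) + 4624 = -25476 + 4624 = -20852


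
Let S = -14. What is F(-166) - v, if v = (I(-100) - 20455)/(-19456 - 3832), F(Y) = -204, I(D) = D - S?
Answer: -116373/568 ≈ -204.88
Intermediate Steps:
I(D) = 14 + D (I(D) = D - 1*(-14) = D + 14 = 14 + D)
v = 501/568 (v = ((14 - 100) - 20455)/(-19456 - 3832) = (-86 - 20455)/(-23288) = -20541*(-1/23288) = 501/568 ≈ 0.88204)
F(-166) - v = -204 - 1*501/568 = -204 - 501/568 = -116373/568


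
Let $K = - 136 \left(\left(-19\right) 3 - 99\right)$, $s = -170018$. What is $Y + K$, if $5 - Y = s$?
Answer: $191239$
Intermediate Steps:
$Y = 170023$ ($Y = 5 - -170018 = 5 + 170018 = 170023$)
$K = 21216$ ($K = - 136 \left(-57 - 99\right) = \left(-136\right) \left(-156\right) = 21216$)
$Y + K = 170023 + 21216 = 191239$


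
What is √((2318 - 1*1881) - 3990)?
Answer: I*√3553 ≈ 59.607*I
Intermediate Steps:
√((2318 - 1*1881) - 3990) = √((2318 - 1881) - 3990) = √(437 - 3990) = √(-3553) = I*√3553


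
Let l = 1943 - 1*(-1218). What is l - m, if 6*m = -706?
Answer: 9836/3 ≈ 3278.7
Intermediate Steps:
m = -353/3 (m = (⅙)*(-706) = -353/3 ≈ -117.67)
l = 3161 (l = 1943 + 1218 = 3161)
l - m = 3161 - 1*(-353/3) = 3161 + 353/3 = 9836/3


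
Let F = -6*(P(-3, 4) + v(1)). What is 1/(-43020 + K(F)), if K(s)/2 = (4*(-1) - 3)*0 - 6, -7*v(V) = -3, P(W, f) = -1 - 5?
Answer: -1/43032 ≈ -2.3239e-5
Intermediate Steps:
P(W, f) = -6
v(V) = 3/7 (v(V) = -⅐*(-3) = 3/7)
F = 234/7 (F = -6*(-6 + 3/7) = -6*(-39/7) = 234/7 ≈ 33.429)
K(s) = -12 (K(s) = 2*((4*(-1) - 3)*0 - 6) = 2*((-4 - 3)*0 - 6) = 2*(-7*0 - 6) = 2*(0 - 6) = 2*(-6) = -12)
1/(-43020 + K(F)) = 1/(-43020 - 12) = 1/(-43032) = -1/43032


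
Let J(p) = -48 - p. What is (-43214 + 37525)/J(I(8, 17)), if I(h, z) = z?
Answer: 5689/65 ≈ 87.523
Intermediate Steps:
(-43214 + 37525)/J(I(8, 17)) = (-43214 + 37525)/(-48 - 1*17) = -5689/(-48 - 17) = -5689/(-65) = -5689*(-1/65) = 5689/65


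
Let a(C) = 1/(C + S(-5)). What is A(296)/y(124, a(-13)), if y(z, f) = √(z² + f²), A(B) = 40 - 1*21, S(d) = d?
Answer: 342*√199273/996365 ≈ 0.15323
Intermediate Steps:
A(B) = 19 (A(B) = 40 - 21 = 19)
a(C) = 1/(-5 + C) (a(C) = 1/(C - 5) = 1/(-5 + C))
y(z, f) = √(f² + z²)
A(296)/y(124, a(-13)) = 19/(√((1/(-5 - 13))² + 124²)) = 19/(√((1/(-18))² + 15376)) = 19/(√((-1/18)² + 15376)) = 19/(√(1/324 + 15376)) = 19/(√(4981825/324)) = 19/((5*√199273/18)) = 19*(18*√199273/996365) = 342*√199273/996365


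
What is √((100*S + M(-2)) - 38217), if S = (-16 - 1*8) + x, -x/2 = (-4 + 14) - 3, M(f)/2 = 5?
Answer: I*√42007 ≈ 204.96*I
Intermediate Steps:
M(f) = 10 (M(f) = 2*5 = 10)
x = -14 (x = -2*((-4 + 14) - 3) = -2*(10 - 3) = -2*7 = -14)
S = -38 (S = (-16 - 1*8) - 14 = (-16 - 8) - 14 = -24 - 14 = -38)
√((100*S + M(-2)) - 38217) = √((100*(-38) + 10) - 38217) = √((-3800 + 10) - 38217) = √(-3790 - 38217) = √(-42007) = I*√42007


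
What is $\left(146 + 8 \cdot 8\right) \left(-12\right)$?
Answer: $-2520$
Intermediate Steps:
$\left(146 + 8 \cdot 8\right) \left(-12\right) = \left(146 + 64\right) \left(-12\right) = 210 \left(-12\right) = -2520$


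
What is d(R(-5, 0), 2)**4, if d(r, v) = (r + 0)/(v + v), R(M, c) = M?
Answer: 625/256 ≈ 2.4414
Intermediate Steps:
d(r, v) = r/(2*v) (d(r, v) = r/((2*v)) = r*(1/(2*v)) = r/(2*v))
d(R(-5, 0), 2)**4 = ((1/2)*(-5)/2)**4 = ((1/2)*(-5)*(1/2))**4 = (-5/4)**4 = 625/256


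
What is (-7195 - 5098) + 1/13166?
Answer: -161849637/13166 ≈ -12293.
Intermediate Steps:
(-7195 - 5098) + 1/13166 = -12293 + 1/13166 = -161849637/13166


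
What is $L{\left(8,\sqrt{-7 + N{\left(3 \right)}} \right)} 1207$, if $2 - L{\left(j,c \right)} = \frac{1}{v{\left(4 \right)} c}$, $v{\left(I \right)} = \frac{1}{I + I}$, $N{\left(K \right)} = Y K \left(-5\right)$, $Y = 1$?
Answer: $2414 + \frac{4828 i \sqrt{22}}{11} \approx 2414.0 + 2058.7 i$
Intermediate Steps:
$N{\left(K \right)} = - 5 K$ ($N{\left(K \right)} = 1 K \left(-5\right) = K \left(-5\right) = - 5 K$)
$v{\left(I \right)} = \frac{1}{2 I}$
$L{\left(j,c \right)} = 2 - \frac{8}{c}$ ($L{\left(j,c \right)} = 2 - \frac{1}{\frac{1}{2 \cdot 4} c} = 2 - \frac{1}{\frac{1}{2} \cdot \frac{1}{4} c} = 2 - \frac{1}{\frac{1}{8} c} = 2 - \frac{8}{c}$)
$L{\left(8,\sqrt{-7 + N{\left(3 \right)}} \right)} 1207 = \left(2 - \frac{8}{\sqrt{-7 - 15}}\right) 1207 = \left(2 - \frac{8}{\sqrt{-22}}\right) 1207 = \left(2 - \frac{8}{i \sqrt{22}}\right) 1207 = \left(2 - 8 \left(- \frac{i \sqrt{22}}{22}\right)\right) 1207 = \left(2 + \frac{4 i \sqrt{22}}{11}\right) 1207 = 2414 + \frac{4828 i \sqrt{22}}{11}$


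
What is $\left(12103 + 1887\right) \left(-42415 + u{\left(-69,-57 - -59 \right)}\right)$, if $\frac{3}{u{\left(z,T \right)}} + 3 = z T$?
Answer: $- \frac{27889148940}{47} \approx -5.9339 \cdot 10^{8}$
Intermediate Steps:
$u{\left(z,T \right)} = \frac{3}{-3 + T z}$ ($u{\left(z,T \right)} = \frac{3}{-3 + z T} = \frac{3}{-3 + T z}$)
$\left(12103 + 1887\right) \left(-42415 + u{\left(-69,-57 - -59 \right)}\right) = \left(12103 + 1887\right) \left(-42415 + \frac{3}{-3 + \left(-57 - -59\right) \left(-69\right)}\right) = 13990 \left(-42415 + \frac{3}{-3 + \left(-57 + 59\right) \left(-69\right)}\right) = 13990 \left(-42415 + \frac{3}{-3 + 2 \left(-69\right)}\right) = 13990 \left(-42415 + \frac{3}{-3 - 138}\right) = 13990 \left(-42415 + \frac{3}{-141}\right) = 13990 \left(-42415 + 3 \left(- \frac{1}{141}\right)\right) = 13990 \left(-42415 - \frac{1}{47}\right) = 13990 \left(- \frac{1993506}{47}\right) = - \frac{27889148940}{47}$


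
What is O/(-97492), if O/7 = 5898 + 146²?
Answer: -95249/48746 ≈ -1.9540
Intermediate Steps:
O = 190498 (O = 7*(5898 + 146²) = 7*(5898 + 21316) = 7*27214 = 190498)
O/(-97492) = 190498/(-97492) = 190498*(-1/97492) = -95249/48746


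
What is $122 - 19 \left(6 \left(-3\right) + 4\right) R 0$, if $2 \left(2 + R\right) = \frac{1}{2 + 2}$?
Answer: $122$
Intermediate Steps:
$R = - \frac{15}{8}$ ($R = -2 + \frac{1}{2 \left(2 + 2\right)} = -2 + \frac{1}{2 \cdot 4} = -2 + \frac{1}{2} \cdot \frac{1}{4} = -2 + \frac{1}{8} = - \frac{15}{8} \approx -1.875$)
$122 - 19 \left(6 \left(-3\right) + 4\right) R 0 = 122 - 19 \left(6 \left(-3\right) + 4\right) \left(- \frac{15}{8}\right) 0 = 122 - 19 \left(-18 + 4\right) \left(- \frac{15}{8}\right) 0 = 122 - 19 \left(-14\right) \left(- \frac{15}{8}\right) 0 = 122 - 19 \cdot \frac{105}{4} \cdot 0 = 122 - 0 = 122 + 0 = 122$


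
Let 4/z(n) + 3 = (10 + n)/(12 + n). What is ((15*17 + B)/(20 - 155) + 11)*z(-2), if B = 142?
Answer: -4352/297 ≈ -14.653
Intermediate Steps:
z(n) = 4/(-3 + (10 + n)/(12 + n))
((15*17 + B)/(20 - 155) + 11)*z(-2) = ((15*17 + 142)/(20 - 155) + 11)*(2*(-12 - 1*(-2))/(13 - 2)) = ((255 + 142)/(-135) + 11)*(2*(-12 + 2)/11) = (397*(-1/135) + 11)*(2*(1/11)*(-10)) = (-397/135 + 11)*(-20/11) = (1088/135)*(-20/11) = -4352/297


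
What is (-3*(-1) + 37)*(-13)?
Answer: -520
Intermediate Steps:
(-3*(-1) + 37)*(-13) = (3 + 37)*(-13) = 40*(-13) = -520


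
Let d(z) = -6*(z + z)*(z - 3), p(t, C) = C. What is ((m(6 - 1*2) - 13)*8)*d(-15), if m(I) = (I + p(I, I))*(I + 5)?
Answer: -1529280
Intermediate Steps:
m(I) = 2*I*(5 + I) (m(I) = (I + I)*(I + 5) = (2*I)*(5 + I) = 2*I*(5 + I))
d(z) = -12*z*(-3 + z) (d(z) = -6*2*z*(-3 + z) = -12*z*(-3 + z))
((m(6 - 1*2) - 13)*8)*d(-15) = ((2*(6 - 1*2)*(5 + (6 - 1*2)) - 13)*8)*(12*(-15)*(3 - 1*(-15))) = ((2*(6 - 2)*(5 + (6 - 2)) - 13)*8)*(12*(-15)*(3 + 15)) = ((2*4*(5 + 4) - 13)*8)*(12*(-15)*18) = ((2*4*9 - 13)*8)*(-3240) = ((72 - 13)*8)*(-3240) = (59*8)*(-3240) = 472*(-3240) = -1529280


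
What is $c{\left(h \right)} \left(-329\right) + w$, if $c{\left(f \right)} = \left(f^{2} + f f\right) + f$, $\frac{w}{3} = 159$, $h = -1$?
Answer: $148$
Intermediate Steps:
$w = 477$ ($w = 3 \cdot 159 = 477$)
$c{\left(f \right)} = f + 2 f^{2}$ ($c{\left(f \right)} = \left(f^{2} + f^{2}\right) + f = 2 f^{2} + f = f + 2 f^{2}$)
$c{\left(h \right)} \left(-329\right) + w = - (1 + 2 \left(-1\right)) \left(-329\right) + 477 = - (1 - 2) \left(-329\right) + 477 = \left(-1\right) \left(-1\right) \left(-329\right) + 477 = 1 \left(-329\right) + 477 = -329 + 477 = 148$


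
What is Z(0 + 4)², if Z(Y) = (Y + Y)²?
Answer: 4096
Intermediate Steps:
Z(Y) = 4*Y² (Z(Y) = (2*Y)² = 4*Y²)
Z(0 + 4)² = (4*(0 + 4)²)² = (4*4²)² = (4*16)² = 64² = 4096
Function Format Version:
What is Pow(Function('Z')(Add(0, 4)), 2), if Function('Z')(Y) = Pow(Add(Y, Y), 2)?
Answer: 4096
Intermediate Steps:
Function('Z')(Y) = Mul(4, Pow(Y, 2)) (Function('Z')(Y) = Pow(Mul(2, Y), 2) = Mul(4, Pow(Y, 2)))
Pow(Function('Z')(Add(0, 4)), 2) = Pow(Mul(4, Pow(Add(0, 4), 2)), 2) = Pow(Mul(4, Pow(4, 2)), 2) = Pow(Mul(4, 16), 2) = Pow(64, 2) = 4096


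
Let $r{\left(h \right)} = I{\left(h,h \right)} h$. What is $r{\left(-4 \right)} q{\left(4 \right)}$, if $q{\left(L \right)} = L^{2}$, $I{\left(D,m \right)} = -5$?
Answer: $320$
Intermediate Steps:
$r{\left(h \right)} = - 5 h$
$r{\left(-4 \right)} q{\left(4 \right)} = \left(-5\right) \left(-4\right) 4^{2} = 20 \cdot 16 = 320$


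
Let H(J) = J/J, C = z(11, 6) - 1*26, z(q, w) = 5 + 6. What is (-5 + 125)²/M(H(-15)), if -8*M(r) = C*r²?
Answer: 7680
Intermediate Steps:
z(q, w) = 11
C = -15 (C = 11 - 1*26 = 11 - 26 = -15)
H(J) = 1
M(r) = 15*r²/8 (M(r) = -(-15)*r²/8 = 15*r²/8)
(-5 + 125)²/M(H(-15)) = (-5 + 125)²/(((15/8)*1²)) = 120²/(((15/8)*1)) = 14400/(15/8) = 14400*(8/15) = 7680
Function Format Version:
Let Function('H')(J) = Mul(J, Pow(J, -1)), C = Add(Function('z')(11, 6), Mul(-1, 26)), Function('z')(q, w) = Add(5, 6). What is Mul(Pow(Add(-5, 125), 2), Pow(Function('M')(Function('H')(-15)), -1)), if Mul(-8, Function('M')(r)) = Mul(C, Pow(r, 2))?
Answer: 7680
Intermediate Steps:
Function('z')(q, w) = 11
C = -15 (C = Add(11, Mul(-1, 26)) = Add(11, -26) = -15)
Function('H')(J) = 1
Function('M')(r) = Mul(Rational(15, 8), Pow(r, 2)) (Function('M')(r) = Mul(Rational(-1, 8), Mul(-15, Pow(r, 2))) = Mul(Rational(15, 8), Pow(r, 2)))
Mul(Pow(Add(-5, 125), 2), Pow(Function('M')(Function('H')(-15)), -1)) = Mul(Pow(Add(-5, 125), 2), Pow(Mul(Rational(15, 8), Pow(1, 2)), -1)) = Mul(Pow(120, 2), Pow(Mul(Rational(15, 8), 1), -1)) = Mul(14400, Pow(Rational(15, 8), -1)) = Mul(14400, Rational(8, 15)) = 7680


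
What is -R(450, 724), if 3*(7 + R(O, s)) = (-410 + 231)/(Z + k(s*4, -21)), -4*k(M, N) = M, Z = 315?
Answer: 8410/1227 ≈ 6.8541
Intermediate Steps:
k(M, N) = -M/4
R(O, s) = -7 - 179/(3*(315 - s)) (R(O, s) = -7 + ((-410 + 231)/(315 - s*4/4))/3 = -7 + (-179/(315 - s))/3 = -7 - 179/(3*(315 - s)))
-R(450, 724) = -(6794 - 21*724)/(3*(-315 + 724)) = -(6794 - 15204)/(3*409) = -(-8410)/(3*409) = -1*(-8410/1227) = 8410/1227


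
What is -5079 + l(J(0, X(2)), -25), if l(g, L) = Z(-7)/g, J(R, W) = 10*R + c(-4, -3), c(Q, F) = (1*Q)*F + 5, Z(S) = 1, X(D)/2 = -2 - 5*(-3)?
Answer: -86342/17 ≈ -5078.9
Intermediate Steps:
X(D) = 26 (X(D) = 2*(-2 - 5*(-3)) = 2*(-2 + 15) = 2*13 = 26)
c(Q, F) = 5 + F*Q (c(Q, F) = Q*F + 5 = F*Q + 5 = 5 + F*Q)
J(R, W) = 17 + 10*R (J(R, W) = 10*R + (5 - 3*(-4)) = 10*R + (5 + 12) = 10*R + 17 = 17 + 10*R)
l(g, L) = 1/g
-5079 + l(J(0, X(2)), -25) = -5079 + 1/(17 + 10*0) = -5079 + 1/(17 + 0) = -5079 + 1/17 = -86342/17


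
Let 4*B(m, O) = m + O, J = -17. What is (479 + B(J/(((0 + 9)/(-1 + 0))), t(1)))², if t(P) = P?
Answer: 74563225/324 ≈ 2.3013e+5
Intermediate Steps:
B(m, O) = O/4 + m/4 (B(m, O) = (m + O)/4 = (O + m)/4 = O/4 + m/4)
(479 + B(J/(((0 + 9)/(-1 + 0))), t(1)))² = (479 + ((¼)*1 + (-17*(-1 + 0)/(0 + 9))/4))² = (479 + (¼ + (-17/(9/(-1)))/4))² = (479 + (¼ + (-17/(9*(-1)))/4))² = (479 + (¼ + (-17/(-9))/4))² = (479 + (¼ + (-17*(-⅑))/4))² = (479 + (¼ + (¼)*(17/9)))² = (479 + (¼ + 17/36))² = (479 + 13/18)² = (8635/18)² = 74563225/324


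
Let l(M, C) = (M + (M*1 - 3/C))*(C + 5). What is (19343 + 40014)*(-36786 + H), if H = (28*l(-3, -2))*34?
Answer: -2946362766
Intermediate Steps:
l(M, C) = (5 + C)*(-3/C + 2*M) (l(M, C) = (M + (M - 3/C))*(5 + C) = (-3/C + 2*M)*(5 + C) = (5 + C)*(-3/C + 2*M))
H = -12852 (H = (28*(-3 - 15/(-2) + 10*(-3) + 2*(-2)*(-3)))*34 = (28*(-3 - 15*(-½) - 30 + 12))*34 = (28*(-3 + 15/2 - 30 + 12))*34 = (28*(-27/2))*34 = -378*34 = -12852)
(19343 + 40014)*(-36786 + H) = (19343 + 40014)*(-36786 - 12852) = 59357*(-49638) = -2946362766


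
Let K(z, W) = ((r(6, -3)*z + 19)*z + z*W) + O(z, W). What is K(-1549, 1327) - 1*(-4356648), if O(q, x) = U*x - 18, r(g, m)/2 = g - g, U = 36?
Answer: 2319448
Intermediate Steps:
r(g, m) = 0 (r(g, m) = 2*(g - g) = 2*0 = 0)
O(q, x) = -18 + 36*x (O(q, x) = 36*x - 18 = -18 + 36*x)
K(z, W) = -18 + 19*z + 36*W + W*z (K(z, W) = ((0*z + 19)*z + z*W) + (-18 + 36*W) = ((0 + 19)*z + W*z) + (-18 + 36*W) = (19*z + W*z) + (-18 + 36*W) = -18 + 19*z + 36*W + W*z)
K(-1549, 1327) - 1*(-4356648) = (-18 + 19*(-1549) + 36*1327 + 1327*(-1549)) - 1*(-4356648) = (-18 - 29431 + 47772 - 2055523) + 4356648 = -2037200 + 4356648 = 2319448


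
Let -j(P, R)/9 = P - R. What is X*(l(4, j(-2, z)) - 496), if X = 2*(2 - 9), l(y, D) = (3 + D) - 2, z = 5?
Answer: 6048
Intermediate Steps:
j(P, R) = -9*P + 9*R (j(P, R) = -9*(P - R) = -9*P + 9*R)
l(y, D) = 1 + D
X = -14 (X = 2*(-7) = -14)
X*(l(4, j(-2, z)) - 496) = -14*((1 + (-9*(-2) + 9*5)) - 496) = -14*((1 + (18 + 45)) - 496) = -14*((1 + 63) - 496) = -14*(64 - 496) = -14*(-432) = 6048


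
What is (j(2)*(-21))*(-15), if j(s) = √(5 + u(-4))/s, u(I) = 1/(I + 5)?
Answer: 315*√6/2 ≈ 385.79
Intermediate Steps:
u(I) = 1/(5 + I)
j(s) = √6/s (j(s) = √(5 + 1/(5 - 4))/s = √(5 + 1/1)/s = √(5 + 1)/s = √6/s)
(j(2)*(-21))*(-15) = ((√6/2)*(-21))*(-15) = -21*√6/2*(-15) = 315*√6/2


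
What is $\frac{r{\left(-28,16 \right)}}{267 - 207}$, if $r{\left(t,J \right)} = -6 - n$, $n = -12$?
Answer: $\frac{1}{10} \approx 0.1$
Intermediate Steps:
$r{\left(t,J \right)} = 6$ ($r{\left(t,J \right)} = -6 - -12 = -6 + 12 = 6$)
$\frac{r{\left(-28,16 \right)}}{267 - 207} = \frac{6}{267 - 207} = \frac{6}{60} = 6 \cdot \frac{1}{60} = \frac{1}{10}$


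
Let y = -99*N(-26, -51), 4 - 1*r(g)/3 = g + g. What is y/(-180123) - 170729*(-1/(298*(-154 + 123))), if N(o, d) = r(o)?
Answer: -10199524417/554658758 ≈ -18.389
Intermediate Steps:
r(g) = 12 - 6*g (r(g) = 12 - 3*(g + g) = 12 - 6*g)
N(o, d) = 12 - 6*o
y = -16632 (y = -99*(12 - 6*(-26)) = -99*(12 + 156) = -99*168 = -16632)
y/(-180123) - 170729*(-1/(298*(-154 + 123))) = -16632/(-180123) - 170729*(-1/(298*(-154 + 123))) = -16632*(-1/180123) - 170729/((-31*(-298))) = 5544/60041 - 170729/9238 = -10199524417/554658758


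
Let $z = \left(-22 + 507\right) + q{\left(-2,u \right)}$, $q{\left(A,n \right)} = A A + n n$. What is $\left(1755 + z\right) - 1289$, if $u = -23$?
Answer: $1484$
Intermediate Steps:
$q{\left(A,n \right)} = A^{2} + n^{2}$
$z = 1018$ ($z = \left(-22 + 507\right) + \left(\left(-2\right)^{2} + \left(-23\right)^{2}\right) = 485 + \left(4 + 529\right) = 485 + 533 = 1018$)
$\left(1755 + z\right) - 1289 = \left(1755 + 1018\right) - 1289 = 2773 - 1289 = 1484$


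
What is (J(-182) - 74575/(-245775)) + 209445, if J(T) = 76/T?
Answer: 187373793220/894621 ≈ 2.0945e+5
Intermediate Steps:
(J(-182) - 74575/(-245775)) + 209445 = (76/(-182) - 74575/(-245775)) + 209445 = (76*(-1/182) - 74575*(-1/245775)) + 209445 = (-38/91 + 2983/9831) + 209445 = -102125/894621 + 209445 = 187373793220/894621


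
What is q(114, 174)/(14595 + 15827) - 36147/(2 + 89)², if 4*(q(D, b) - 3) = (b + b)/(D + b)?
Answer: -15080731741/3454965696 ≈ -4.3649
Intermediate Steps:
q(D, b) = 3 + b/(2*(D + b)) (q(D, b) = 3 + ((b + b)/(D + b))/4 = 3 + ((2*b)/(D + b))/4 = 3 + (2*b/(D + b))/4 = 3 + b/(2*(D + b)))
q(114, 174)/(14595 + 15827) - 36147/(2 + 89)² = ((3*114 + (7/2)*174)/(114 + 174))/(14595 + 15827) - 36147/(2 + 89)² = ((342 + 609)/288)/30422 - 36147/(91²) = ((1/288)*951)*(1/30422) - 36147/8281 = (317/96)*(1/30422) - 36147*1/8281 = 317/2920512 - 36147/8281 = -15080731741/3454965696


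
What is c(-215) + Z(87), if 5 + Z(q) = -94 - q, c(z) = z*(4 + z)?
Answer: 45179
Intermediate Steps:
Z(q) = -99 - q (Z(q) = -5 + (-94 - q) = -99 - q)
c(-215) + Z(87) = -215*(4 - 215) + (-99 - 1*87) = -215*(-211) + (-99 - 87) = 45365 - 186 = 45179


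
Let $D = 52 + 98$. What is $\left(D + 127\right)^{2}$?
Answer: $76729$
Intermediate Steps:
$D = 150$
$\left(D + 127\right)^{2} = \left(150 + 127\right)^{2} = 277^{2} = 76729$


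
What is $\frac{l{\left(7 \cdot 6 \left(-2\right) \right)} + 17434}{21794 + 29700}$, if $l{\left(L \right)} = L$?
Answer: $\frac{8675}{25747} \approx 0.33693$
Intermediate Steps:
$\frac{l{\left(7 \cdot 6 \left(-2\right) \right)} + 17434}{21794 + 29700} = \frac{7 \cdot 6 \left(-2\right) + 17434}{21794 + 29700} = \frac{42 \left(-2\right) + 17434}{51494} = \left(-84 + 17434\right) \frac{1}{51494} = 17350 \cdot \frac{1}{51494} = \frac{8675}{25747}$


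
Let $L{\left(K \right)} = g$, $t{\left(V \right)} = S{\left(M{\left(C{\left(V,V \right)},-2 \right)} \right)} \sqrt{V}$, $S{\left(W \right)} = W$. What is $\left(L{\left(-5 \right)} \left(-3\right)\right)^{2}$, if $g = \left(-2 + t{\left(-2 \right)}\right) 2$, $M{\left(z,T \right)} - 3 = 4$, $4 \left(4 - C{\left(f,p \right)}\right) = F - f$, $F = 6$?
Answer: $-3384 - 1008 i \sqrt{2} \approx -3384.0 - 1425.5 i$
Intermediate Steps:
$C{\left(f,p \right)} = \frac{5}{2} + \frac{f}{4}$ ($C{\left(f,p \right)} = 4 - \frac{6 - f}{4} = 4 + \left(- \frac{3}{2} + \frac{f}{4}\right) = \frac{5}{2} + \frac{f}{4}$)
$M{\left(z,T \right)} = 7$ ($M{\left(z,T \right)} = 3 + 4 = 7$)
$t{\left(V \right)} = 7 \sqrt{V}$
$g = -4 + 14 i \sqrt{2}$ ($g = \left(-2 + 7 \sqrt{-2}\right) 2 = \left(-2 + 7 i \sqrt{2}\right) 2 = -4 + 14 i \sqrt{2} \approx -4.0 + 19.799 i$)
$L{\left(K \right)} = -4 + 14 i \sqrt{2}$
$\left(L{\left(-5 \right)} \left(-3\right)\right)^{2} = \left(\left(-4 + 14 i \sqrt{2}\right) \left(-3\right)\right)^{2} = \left(12 - 42 i \sqrt{2}\right)^{2}$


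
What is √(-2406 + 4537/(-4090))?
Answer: I*√40266364930/4090 ≈ 49.062*I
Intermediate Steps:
√(-2406 + 4537/(-4090)) = √(-2406 + 4537*(-1/4090)) = √(-2406 - 4537/4090) = √(-9845077/4090) = I*√40266364930/4090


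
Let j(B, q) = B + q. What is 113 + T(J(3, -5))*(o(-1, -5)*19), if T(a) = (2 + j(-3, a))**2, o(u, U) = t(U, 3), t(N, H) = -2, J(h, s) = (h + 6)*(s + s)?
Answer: -314565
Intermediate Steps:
J(h, s) = 2*s*(6 + h) (J(h, s) = (6 + h)*(2*s) = 2*s*(6 + h))
o(u, U) = -2
T(a) = (-1 + a)**2 (T(a) = (2 + (-3 + a))**2 = (-1 + a)**2)
113 + T(J(3, -5))*(o(-1, -5)*19) = 113 + (-1 + 2*(-5)*(6 + 3))**2*(-2*19) = 113 + (-1 + 2*(-5)*9)**2*(-38) = 113 + (-1 - 90)**2*(-38) = 113 + (-91)**2*(-38) = 113 + 8281*(-38) = 113 - 314678 = -314565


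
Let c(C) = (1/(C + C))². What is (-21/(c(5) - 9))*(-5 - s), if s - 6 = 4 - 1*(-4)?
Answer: -39900/899 ≈ -44.383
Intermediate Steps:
s = 14 (s = 6 + (4 - 1*(-4)) = 6 + (4 + 4) = 6 + 8 = 14)
c(C) = 1/(4*C²) (c(C) = (1/(2*C))² = 1/(4*C²))
(-21/(c(5) - 9))*(-5 - s) = (-21/((¼)/5² - 9))*(-5 - 1*14) = (-21/((¼)*(1/25) - 9))*(-5 - 14) = (-21/(1/100 - 9))*(-19) = (-21/(-899/100))*(-19) = -100/899*(-21)*(-19) = (2100/899)*(-19) = -39900/899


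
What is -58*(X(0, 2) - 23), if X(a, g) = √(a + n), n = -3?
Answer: 1334 - 58*I*√3 ≈ 1334.0 - 100.46*I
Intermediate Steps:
X(a, g) = √(-3 + a) (X(a, g) = √(a - 3) = √(-3 + a))
-58*(X(0, 2) - 23) = -58*(√(-3 + 0) - 23) = -58*(√(-3) - 23) = -58*(I*√3 - 23) = -58*(-23 + I*√3) = 1334 - 58*I*√3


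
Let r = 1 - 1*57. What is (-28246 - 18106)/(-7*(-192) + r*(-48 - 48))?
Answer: -2897/420 ≈ -6.8976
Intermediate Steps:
r = -56 (r = 1 - 57 = -56)
(-28246 - 18106)/(-7*(-192) + r*(-48 - 48)) = (-28246 - 18106)/(-7*(-192) - 56*(-48 - 48)) = -46352/(1344 - 56*(-96)) = -46352/(1344 + 5376) = -46352/6720 = -46352*1/6720 = -2897/420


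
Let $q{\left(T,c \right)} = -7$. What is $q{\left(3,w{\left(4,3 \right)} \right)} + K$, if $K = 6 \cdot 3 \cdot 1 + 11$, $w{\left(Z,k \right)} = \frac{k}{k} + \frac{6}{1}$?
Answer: $22$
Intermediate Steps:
$w{\left(Z,k \right)} = 7$ ($w{\left(Z,k \right)} = 1 + 6 \cdot 1 = 1 + 6 = 7$)
$K = 29$ ($K = 6 \cdot 3 + 11 = 18 + 11 = 29$)
$q{\left(3,w{\left(4,3 \right)} \right)} + K = -7 + 29 = 22$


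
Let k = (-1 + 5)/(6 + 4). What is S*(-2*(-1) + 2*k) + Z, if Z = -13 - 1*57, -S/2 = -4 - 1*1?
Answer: -42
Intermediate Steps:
S = 10 (S = -2*(-4 - 1*1) = -2*(-4 - 1) = -2*(-5) = 10)
k = ⅖ (k = 4/10 = 4*(⅒) = ⅖ ≈ 0.40000)
Z = -70 (Z = -13 - 57 = -70)
S*(-2*(-1) + 2*k) + Z = 10*(-2*(-1) + 2*(⅖)) - 70 = 10*(2 + ⅘) - 70 = 10*(14/5) - 70 = 28 - 70 = -42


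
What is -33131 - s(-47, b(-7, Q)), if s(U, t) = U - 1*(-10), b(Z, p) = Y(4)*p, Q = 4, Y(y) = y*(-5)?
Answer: -33094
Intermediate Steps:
Y(y) = -5*y
b(Z, p) = -20*p (b(Z, p) = (-5*4)*p = -20*p)
s(U, t) = 10 + U (s(U, t) = U + 10 = 10 + U)
-33131 - s(-47, b(-7, Q)) = -33131 - (10 - 47) = -33131 - 1*(-37) = -33131 + 37 = -33094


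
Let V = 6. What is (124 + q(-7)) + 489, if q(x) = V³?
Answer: 829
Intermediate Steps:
q(x) = 216 (q(x) = 6³ = 216)
(124 + q(-7)) + 489 = (124 + 216) + 489 = 340 + 489 = 829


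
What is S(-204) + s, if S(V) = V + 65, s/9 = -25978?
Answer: -233941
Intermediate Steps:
s = -233802 (s = 9*(-25978) = -233802)
S(V) = 65 + V
S(-204) + s = (65 - 204) - 233802 = -139 - 233802 = -233941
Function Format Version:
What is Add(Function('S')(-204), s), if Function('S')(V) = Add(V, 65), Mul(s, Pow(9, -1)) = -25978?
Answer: -233941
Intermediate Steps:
s = -233802 (s = Mul(9, -25978) = -233802)
Function('S')(V) = Add(65, V)
Add(Function('S')(-204), s) = Add(Add(65, -204), -233802) = Add(-139, -233802) = -233941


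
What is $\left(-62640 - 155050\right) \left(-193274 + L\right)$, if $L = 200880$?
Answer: $-1655750140$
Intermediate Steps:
$\left(-62640 - 155050\right) \left(-193274 + L\right) = \left(-62640 - 155050\right) \left(-193274 + 200880\right) = \left(-217690\right) 7606 = -1655750140$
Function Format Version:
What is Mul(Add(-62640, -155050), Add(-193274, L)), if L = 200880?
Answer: -1655750140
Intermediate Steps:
Mul(Add(-62640, -155050), Add(-193274, L)) = Mul(Add(-62640, -155050), Add(-193274, 200880)) = Mul(-217690, 7606) = -1655750140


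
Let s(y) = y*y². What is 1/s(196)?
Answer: 1/7529536 ≈ 1.3281e-7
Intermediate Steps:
s(y) = y³
1/s(196) = 1/(196³) = 1/7529536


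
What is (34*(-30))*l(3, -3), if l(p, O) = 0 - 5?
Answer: 5100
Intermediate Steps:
l(p, O) = -5
(34*(-30))*l(3, -3) = (34*(-30))*(-5) = -1020*(-5) = 5100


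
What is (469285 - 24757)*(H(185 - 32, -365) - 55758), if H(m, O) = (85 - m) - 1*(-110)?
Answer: -24767322048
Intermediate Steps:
H(m, O) = 195 - m (H(m, O) = (85 - m) + 110 = 195 - m)
(469285 - 24757)*(H(185 - 32, -365) - 55758) = (469285 - 24757)*((195 - (185 - 32)) - 55758) = 444528*((195 - 1*153) - 55758) = 444528*((195 - 153) - 55758) = 444528*(42 - 55758) = 444528*(-55716) = -24767322048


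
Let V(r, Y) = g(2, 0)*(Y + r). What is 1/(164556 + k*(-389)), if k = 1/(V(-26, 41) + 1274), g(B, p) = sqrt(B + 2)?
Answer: 1304/214580635 ≈ 6.0770e-6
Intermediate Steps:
g(B, p) = sqrt(2 + B)
V(r, Y) = 2*Y + 2*r (V(r, Y) = sqrt(2 + 2)*(Y + r) = sqrt(4)*(Y + r) = 2*(Y + r) = 2*Y + 2*r)
k = 1/1304 (k = 1/((2*41 + 2*(-26)) + 1274) = 1/((82 - 52) + 1274) = 1/(30 + 1274) = 1/1304 ≈ 0.00076687)
1/(164556 + k*(-389)) = 1/(164556 + (1/1304)*(-389)) = 1/(164556 - 389/1304) = 1/(214580635/1304) = 1304/214580635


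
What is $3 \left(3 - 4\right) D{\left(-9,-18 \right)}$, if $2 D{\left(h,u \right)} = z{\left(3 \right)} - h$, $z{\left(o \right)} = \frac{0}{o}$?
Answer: $- \frac{27}{2} \approx -13.5$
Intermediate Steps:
$z{\left(o \right)} = 0$
$D{\left(h,u \right)} = - \frac{h}{2}$ ($D{\left(h,u \right)} = \frac{0 - h}{2} = \frac{\left(-1\right) h}{2} = - \frac{h}{2}$)
$3 \left(3 - 4\right) D{\left(-9,-18 \right)} = 3 \left(3 - 4\right) \left(\left(- \frac{1}{2}\right) \left(-9\right)\right) = 3 \left(-1\right) \frac{9}{2} = \left(-3\right) \frac{9}{2} = - \frac{27}{2}$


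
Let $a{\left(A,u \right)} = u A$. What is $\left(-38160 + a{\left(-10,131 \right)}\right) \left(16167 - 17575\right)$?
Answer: $55573760$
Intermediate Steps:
$a{\left(A,u \right)} = A u$
$\left(-38160 + a{\left(-10,131 \right)}\right) \left(16167 - 17575\right) = \left(-38160 - 1310\right) \left(16167 - 17575\right) = \left(-38160 - 1310\right) \left(-1408\right) = \left(-39470\right) \left(-1408\right) = 55573760$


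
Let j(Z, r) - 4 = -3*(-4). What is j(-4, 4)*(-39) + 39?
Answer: -585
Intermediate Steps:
j(Z, r) = 16 (j(Z, r) = 4 - 3*(-4) = 4 + 12 = 16)
j(-4, 4)*(-39) + 39 = 16*(-39) + 39 = -624 + 39 = -585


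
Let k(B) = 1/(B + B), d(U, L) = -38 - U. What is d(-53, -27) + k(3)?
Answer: 91/6 ≈ 15.167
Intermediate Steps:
k(B) = 1/(2*B)
d(-53, -27) + k(3) = (-38 - 1*(-53)) + (1/2)/3 = (-38 + 53) + (1/2)*(1/3) = 15 + 1/6 = 91/6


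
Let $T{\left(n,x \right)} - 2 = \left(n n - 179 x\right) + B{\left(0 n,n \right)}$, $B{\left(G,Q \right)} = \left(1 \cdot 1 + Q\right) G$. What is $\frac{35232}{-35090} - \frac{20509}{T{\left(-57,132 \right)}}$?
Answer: $\frac{869173}{357514465} \approx 0.0024312$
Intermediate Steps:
$B{\left(G,Q \right)} = G \left(1 + Q\right)$ ($B{\left(G,Q \right)} = \left(1 + Q\right) G = G \left(1 + Q\right)$)
$T{\left(n,x \right)} = 2 + n^{2} - 179 x$ ($T{\left(n,x \right)} = 2 + \left(\left(n n - 179 x\right) + 0 n \left(1 + n\right)\right) = 2 + \left(\left(n^{2} - 179 x\right) + 0 \left(1 + n\right)\right) = 2 + \left(\left(n^{2} - 179 x\right) + 0\right) = 2 + \left(n^{2} - 179 x\right) = 2 + n^{2} - 179 x$)
$\frac{35232}{-35090} - \frac{20509}{T{\left(-57,132 \right)}} = \frac{35232}{-35090} - \frac{20509}{2 + \left(-57\right)^{2} - 23628} = 35232 \left(- \frac{1}{35090}\right) - \frac{20509}{2 + 3249 - 23628} = - \frac{17616}{17545} - \frac{20509}{-20377} = - \frac{17616}{17545} - - \frac{20509}{20377} = - \frac{17616}{17545} + \frac{20509}{20377} = \frac{869173}{357514465}$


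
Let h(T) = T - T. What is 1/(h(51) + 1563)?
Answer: 1/1563 ≈ 0.00063980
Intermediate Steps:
h(T) = 0
1/(h(51) + 1563) = 1/(0 + 1563) = 1/1563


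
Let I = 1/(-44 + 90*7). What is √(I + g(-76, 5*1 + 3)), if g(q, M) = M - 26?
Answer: I*√6180542/586 ≈ 4.2424*I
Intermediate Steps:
g(q, M) = -26 + M
I = 1/586 (I = 1/(-44 + 630) = 1/586 ≈ 0.0017065)
√(I + g(-76, 5*1 + 3)) = √(1/586 + (-26 + (5*1 + 3))) = √(1/586 + (-26 + (5 + 3))) = √(1/586 + (-26 + 8)) = √(1/586 - 18) = √(-10547/586) = I*√6180542/586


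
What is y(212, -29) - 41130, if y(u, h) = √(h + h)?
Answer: -41130 + I*√58 ≈ -41130.0 + 7.6158*I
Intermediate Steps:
y(u, h) = √2*√h (y(u, h) = √(2*h) = √2*√h)
y(212, -29) - 41130 = √2*√(-29) - 41130 = √2*(I*√29) - 41130 = I*√58 - 41130 = -41130 + I*√58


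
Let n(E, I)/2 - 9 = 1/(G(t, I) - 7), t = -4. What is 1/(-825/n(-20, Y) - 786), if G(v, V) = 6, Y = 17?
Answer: -16/13401 ≈ -0.0011939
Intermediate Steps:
n(E, I) = 16 (n(E, I) = 18 + 2/(6 - 7) = 18 + 2/(-1) = 18 + 2*(-1) = 18 - 2 = 16)
1/(-825/n(-20, Y) - 786) = 1/(-825/16 - 786) = 1/(-13401/16) = -16/13401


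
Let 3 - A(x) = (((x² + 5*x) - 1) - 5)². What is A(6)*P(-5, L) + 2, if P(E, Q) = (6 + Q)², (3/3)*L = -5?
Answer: -3595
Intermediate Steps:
L = -5
A(x) = 3 - (-6 + x² + 5*x)² (A(x) = 3 - (((x² + 5*x) - 1) - 5)² = 3 - ((-1 + x² + 5*x) - 5)² = 3 - (-6 + x² + 5*x)²)
A(6)*P(-5, L) + 2 = (3 - (-6 + 6² + 5*6)²)*(6 - 5)² + 2 = (3 - (-6 + 36 + 30)²)*1² + 2 = (3 - 1*60²)*1 + 2 = (3 - 1*3600)*1 + 2 = (3 - 3600)*1 + 2 = -3597*1 + 2 = -3597 + 2 = -3595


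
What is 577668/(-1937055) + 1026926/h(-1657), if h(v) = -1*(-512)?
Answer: 331486062819/165295360 ≈ 2005.4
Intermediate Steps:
h(v) = 512
577668/(-1937055) + 1026926/h(-1657) = 577668/(-1937055) + 1026926/512 = 577668*(-1/1937055) + 1026926*(1/512) = -192556/645685 + 513463/256 = 331486062819/165295360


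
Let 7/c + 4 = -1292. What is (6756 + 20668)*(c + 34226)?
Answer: 76027707746/81 ≈ 9.3861e+8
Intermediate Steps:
c = -7/1296 (c = 7/(-4 - 1292) = 7/(-1296) = 7*(-1/1296) = -7/1296 ≈ -0.0054012)
(6756 + 20668)*(c + 34226) = (6756 + 20668)*(-7/1296 + 34226) = 27424*(44356889/1296) = 76027707746/81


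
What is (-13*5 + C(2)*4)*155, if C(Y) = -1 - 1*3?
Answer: -12555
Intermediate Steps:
C(Y) = -4 (C(Y) = -1 - 3 = -4)
(-13*5 + C(2)*4)*155 = (-13*5 - 4*4)*155 = (-65 - 16)*155 = -81*155 = -12555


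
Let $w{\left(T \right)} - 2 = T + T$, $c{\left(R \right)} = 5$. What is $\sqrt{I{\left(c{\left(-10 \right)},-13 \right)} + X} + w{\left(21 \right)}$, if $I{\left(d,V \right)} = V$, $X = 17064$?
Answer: $44 + 17 \sqrt{59} \approx 174.58$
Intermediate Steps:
$w{\left(T \right)} = 2 + 2 T$ ($w{\left(T \right)} = 2 + \left(T + T\right) = 2 + 2 T$)
$\sqrt{I{\left(c{\left(-10 \right)},-13 \right)} + X} + w{\left(21 \right)} = \sqrt{-13 + 17064} + \left(2 + 2 \cdot 21\right) = \sqrt{17051} + \left(2 + 42\right) = 17 \sqrt{59} + 44 = 44 + 17 \sqrt{59}$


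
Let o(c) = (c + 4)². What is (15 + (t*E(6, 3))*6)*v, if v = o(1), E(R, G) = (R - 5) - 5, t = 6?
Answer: -3225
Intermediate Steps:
o(c) = (4 + c)²
E(R, G) = -10 + R (E(R, G) = (-5 + R) - 5 = -10 + R)
v = 25 (v = (4 + 1)² = 5² = 25)
(15 + (t*E(6, 3))*6)*v = (15 + (6*(-10 + 6))*6)*25 = (15 + (6*(-4))*6)*25 = (15 - 24*6)*25 = (15 - 144)*25 = -129*25 = -3225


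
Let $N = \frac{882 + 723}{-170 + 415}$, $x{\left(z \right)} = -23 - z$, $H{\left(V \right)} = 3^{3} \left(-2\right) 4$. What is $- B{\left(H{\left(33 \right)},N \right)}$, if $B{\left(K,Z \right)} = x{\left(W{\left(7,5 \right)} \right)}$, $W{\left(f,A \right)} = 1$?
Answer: $24$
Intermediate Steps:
$H{\left(V \right)} = -216$ ($H{\left(V \right)} = 27 \left(-2\right) 4 = \left(-54\right) 4 = -216$)
$N = \frac{321}{49}$ ($N = \frac{1605}{245} = 1605 \cdot \frac{1}{245} = \frac{321}{49} \approx 6.551$)
$B{\left(K,Z \right)} = -24$ ($B{\left(K,Z \right)} = -23 - 1 = -24$)
$- B{\left(H{\left(33 \right)},N \right)} = \left(-1\right) \left(-24\right) = 24$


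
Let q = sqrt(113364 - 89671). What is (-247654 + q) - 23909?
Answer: -271563 + sqrt(23693) ≈ -2.7141e+5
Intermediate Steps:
q = sqrt(23693) ≈ 153.93
(-247654 + q) - 23909 = (-247654 + sqrt(23693)) - 23909 = -271563 + sqrt(23693)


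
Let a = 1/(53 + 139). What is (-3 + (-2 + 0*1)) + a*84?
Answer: -73/16 ≈ -4.5625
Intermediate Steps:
a = 1/192 ≈ 0.0052083
(-3 + (-2 + 0*1)) + a*84 = (-3 + (-2 + 0*1)) + (1/192)*84 = (-3 + (-2 + 0)) + 7/16 = (-3 - 2) + 7/16 = -5 + 7/16 = -73/16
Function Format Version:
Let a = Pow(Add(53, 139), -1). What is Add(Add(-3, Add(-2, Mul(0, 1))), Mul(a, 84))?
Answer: Rational(-73, 16) ≈ -4.5625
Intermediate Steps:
a = Rational(1, 192) (a = Pow(192, -1) = Rational(1, 192) ≈ 0.0052083)
Add(Add(-3, Add(-2, Mul(0, 1))), Mul(a, 84)) = Add(Add(-3, Add(-2, Mul(0, 1))), Mul(Rational(1, 192), 84)) = Add(Add(-3, Add(-2, 0)), Rational(7, 16)) = Add(Add(-3, -2), Rational(7, 16)) = Add(-5, Rational(7, 16)) = Rational(-73, 16)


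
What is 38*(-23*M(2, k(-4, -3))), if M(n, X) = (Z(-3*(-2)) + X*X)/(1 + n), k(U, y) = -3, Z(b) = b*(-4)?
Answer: 4370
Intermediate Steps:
Z(b) = -4*b
M(n, X) = (-24 + X²)/(1 + n) (M(n, X) = (-(-12)*(-2) + X*X)/(1 + n) = (-4*6 + X²)/(1 + n) = (-24 + X²)/(1 + n))
38*(-23*M(2, k(-4, -3))) = 38*(-23*(-24 + (-3)²)/(1 + 2)) = 38*(-23*(-24 + 9)/3) = 38*(-23*(-15)/3) = 38*(-23*(-5)) = 38*115 = 4370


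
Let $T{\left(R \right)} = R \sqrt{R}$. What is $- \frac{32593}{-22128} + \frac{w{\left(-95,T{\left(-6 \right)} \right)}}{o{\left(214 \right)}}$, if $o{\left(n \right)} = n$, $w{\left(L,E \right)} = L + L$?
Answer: $\frac{1385291}{2367696} \approx 0.58508$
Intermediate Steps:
$T{\left(R \right)} = R^{\frac{3}{2}}$
$w{\left(L,E \right)} = 2 L$
$- \frac{32593}{-22128} + \frac{w{\left(-95,T{\left(-6 \right)} \right)}}{o{\left(214 \right)}} = - \frac{32593}{-22128} + \frac{2 \left(-95\right)}{214} = \left(-32593\right) \left(- \frac{1}{22128}\right) - \frac{95}{107} = \frac{32593}{22128} - \frac{95}{107} = \frac{1385291}{2367696}$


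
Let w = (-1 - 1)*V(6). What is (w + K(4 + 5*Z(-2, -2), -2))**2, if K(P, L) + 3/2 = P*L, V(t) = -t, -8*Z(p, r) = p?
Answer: 0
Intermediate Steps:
Z(p, r) = -p/8
K(P, L) = -3/2 + L*P (K(P, L) = -3/2 + P*L = -3/2 + L*P)
w = 12 (w = (-1 - 1)*(-1*6) = -2*(-6) = 12)
(w + K(4 + 5*Z(-2, -2), -2))**2 = (12 + (-3/2 - 2*(4 + 5*(-1/8*(-2)))))**2 = (12 + (-3/2 - 2*(4 + 5*(1/4))))**2 = (12 + (-3/2 - 2*(4 + 5/4)))**2 = (12 + (-3/2 - 2*21/4))**2 = (12 + (-3/2 - 21/2))**2 = (12 - 12)**2 = 0**2 = 0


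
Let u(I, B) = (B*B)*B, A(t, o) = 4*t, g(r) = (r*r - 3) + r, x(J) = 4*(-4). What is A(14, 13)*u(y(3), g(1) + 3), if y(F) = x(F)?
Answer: 448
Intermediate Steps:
x(J) = -16
y(F) = -16
g(r) = -3 + r + r² (g(r) = (r² - 3) + r = (-3 + r²) + r = -3 + r + r²)
u(I, B) = B³ (u(I, B) = B²*B = B³)
A(14, 13)*u(y(3), g(1) + 3) = (4*14)*((-3 + 1 + 1²) + 3)³ = 56*((-3 + 1 + 1) + 3)³ = 56*(-1 + 3)³ = 56*2³ = 56*8 = 448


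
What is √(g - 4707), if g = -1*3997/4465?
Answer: 4*I*√5866103605/4465 ≈ 68.614*I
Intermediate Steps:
g = -3997/4465 (g = -3997*1/4465 = -3997/4465 ≈ -0.89518)
√(g - 4707) = √(-3997/4465 - 4707) = √(-21020752/4465) = 4*I*√5866103605/4465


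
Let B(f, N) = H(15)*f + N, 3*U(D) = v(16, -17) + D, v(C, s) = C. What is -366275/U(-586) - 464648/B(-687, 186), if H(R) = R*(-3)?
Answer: 2260647131/1181838 ≈ 1912.8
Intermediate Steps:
H(R) = -3*R
U(D) = 16/3 + D/3 (U(D) = (16 + D)/3 = 16/3 + D/3)
B(f, N) = N - 45*f (B(f, N) = (-3*15)*f + N = -45*f + N = N - 45*f)
-366275/U(-586) - 464648/B(-687, 186) = -366275/(16/3 + (1/3)*(-586)) - 464648/(186 - 45*(-687)) = -366275/(16/3 - 586/3) - 464648/(186 + 30915) = -366275/(-190) - 464648/31101 = -366275*(-1/190) - 464648*1/31101 = 73255/38 - 464648/31101 = 2260647131/1181838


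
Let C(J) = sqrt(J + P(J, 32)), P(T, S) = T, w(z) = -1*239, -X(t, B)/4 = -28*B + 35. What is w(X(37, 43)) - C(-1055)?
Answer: -239 - I*sqrt(2110) ≈ -239.0 - 45.935*I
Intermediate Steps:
X(t, B) = -140 + 112*B (X(t, B) = -4*(-28*B + 35) = -4*(35 - 28*B) = -140 + 112*B)
w(z) = -239
C(J) = sqrt(2)*sqrt(J) (C(J) = sqrt(J + J) = sqrt(2*J) = sqrt(2)*sqrt(J))
w(X(37, 43)) - C(-1055) = -239 - sqrt(2)*sqrt(-1055) = -239 - sqrt(2)*I*sqrt(1055) = -239 - I*sqrt(2110)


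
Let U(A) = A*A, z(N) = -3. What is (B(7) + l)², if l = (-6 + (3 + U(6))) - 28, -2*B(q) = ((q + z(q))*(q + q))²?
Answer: 2442969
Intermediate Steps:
U(A) = A²
B(q) = -2*q²*(-3 + q)² (B(q) = -(q - 3)²*(q + q)²/2 = -4*q²*(-3 + q)²/2 = -2*q²*(-3 + q)²)
l = 5 (l = (-6 + (3 + 6²)) - 28 = (-6 + (3 + 36)) - 28 = (-6 + 39) - 28 = 33 - 28 = 5)
(B(7) + l)² = (-2*7²*(-3 + 7)² + 5)² = (-2*49*4² + 5)² = (-2*49*16 + 5)² = (-1568 + 5)² = (-1563)² = 2442969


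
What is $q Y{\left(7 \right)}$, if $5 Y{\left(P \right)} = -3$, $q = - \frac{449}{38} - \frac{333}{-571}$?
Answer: $\frac{146235}{21698} \approx 6.7396$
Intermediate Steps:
$q = - \frac{243725}{21698}$ ($q = \left(-449\right) \frac{1}{38} - - \frac{333}{571} = - \frac{449}{38} + \frac{333}{571} = - \frac{243725}{21698} \approx -11.233$)
$Y{\left(P \right)} = - \frac{3}{5}$ ($Y{\left(P \right)} = \frac{1}{5} \left(-3\right) = - \frac{3}{5}$)
$q Y{\left(7 \right)} = \left(- \frac{243725}{21698}\right) \left(- \frac{3}{5}\right) = \frac{146235}{21698}$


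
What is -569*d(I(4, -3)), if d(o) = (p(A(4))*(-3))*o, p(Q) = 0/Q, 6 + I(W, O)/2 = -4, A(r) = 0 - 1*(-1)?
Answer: 0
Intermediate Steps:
A(r) = 1 (A(r) = 0 + 1 = 1)
I(W, O) = -20 (I(W, O) = -12 + 2*(-4) = -12 - 8 = -20)
p(Q) = 0
d(o) = 0 (d(o) = (0*(-3))*o = 0*o = 0)
-569*d(I(4, -3)) = -569*0 = 0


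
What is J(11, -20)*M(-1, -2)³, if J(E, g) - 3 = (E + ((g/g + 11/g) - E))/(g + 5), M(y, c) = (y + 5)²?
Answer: 304128/25 ≈ 12165.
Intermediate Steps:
M(y, c) = (5 + y)²
J(E, g) = 3 + (1 + 11/g)/(5 + g) (J(E, g) = 3 + (E + ((g/g + 11/g) - E))/(g + 5) = 3 + (E + ((1 + 11/g) - E))/(5 + g) = 3 + (E + (1 - E + 11/g))/(5 + g) = 3 + (1 + 11/g)/(5 + g))
J(11, -20)*M(-1, -2)³ = ((11 + 3*(-20)² + 16*(-20))/((-20)*(5 - 20)))*((5 - 1)²)³ = (-1/20*(11 + 3*400 - 320)/(-15))*(4²)³ = -1/20*(-1/15)*(11 + 1200 - 320)*16³ = -1/20*(-1/15)*891*4096 = (297/100)*4096 = 304128/25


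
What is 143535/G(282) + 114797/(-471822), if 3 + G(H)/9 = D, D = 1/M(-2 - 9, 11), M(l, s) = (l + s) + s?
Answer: -41388096667/7549152 ≈ -5482.5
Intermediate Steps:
M(l, s) = l + 2*s
D = 1/11 (D = 1/((-2 - 9) + 2*11) = 1/(-11 + 22) = 1/11 ≈ 0.090909)
G(H) = -288/11 (G(H) = -27 + 9*(1/11) = -27 + 9/11 = -288/11)
143535/G(282) + 114797/(-471822) = 143535/(-288/11) + 114797/(-471822) = 143535*(-11/288) + 114797*(-1/471822) = -526295/96 - 114797/471822 = -41388096667/7549152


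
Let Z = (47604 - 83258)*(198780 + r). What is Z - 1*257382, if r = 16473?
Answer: -7674887844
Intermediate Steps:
Z = -7674630462 (Z = (47604 - 83258)*(198780 + 16473) = -35654*215253 = -7674630462)
Z - 1*257382 = -7674630462 - 1*257382 = -7674630462 - 257382 = -7674887844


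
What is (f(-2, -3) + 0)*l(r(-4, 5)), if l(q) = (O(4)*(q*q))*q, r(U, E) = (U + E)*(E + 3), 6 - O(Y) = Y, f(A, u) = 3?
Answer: 3072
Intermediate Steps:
O(Y) = 6 - Y
r(U, E) = (3 + E)*(E + U) (r(U, E) = (E + U)*(3 + E) = (3 + E)*(E + U))
l(q) = 2*q³ (l(q) = ((6 - 1*4)*(q*q))*q = ((6 - 4)*q²)*q = (2*q²)*q = 2*q³)
(f(-2, -3) + 0)*l(r(-4, 5)) = (3 + 0)*(2*(5² + 3*5 + 3*(-4) + 5*(-4))³) = 3*(2*(25 + 15 - 12 - 20)³) = 3*(2*8³) = 3*(2*512) = 3*1024 = 3072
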